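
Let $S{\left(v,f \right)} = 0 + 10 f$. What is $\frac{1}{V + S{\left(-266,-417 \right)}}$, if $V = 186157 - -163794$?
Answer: $\frac{1}{345781} \approx 2.892 \cdot 10^{-6}$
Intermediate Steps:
$S{\left(v,f \right)} = 10 f$
$V = 349951$ ($V = 186157 + 163794 = 349951$)
$\frac{1}{V + S{\left(-266,-417 \right)}} = \frac{1}{349951 + 10 \left(-417\right)} = \frac{1}{349951 - 4170} = \frac{1}{345781}$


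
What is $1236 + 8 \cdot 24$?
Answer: $1428$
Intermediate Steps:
$1236 + 8 \cdot 24 = 1236 + 192 = 1428$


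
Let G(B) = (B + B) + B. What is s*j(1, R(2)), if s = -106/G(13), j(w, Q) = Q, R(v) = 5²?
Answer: -2650/39 ≈ -67.949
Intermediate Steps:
G(B) = 3*B (G(B) = 2*B + B = 3*B)
R(v) = 25
s = -106/39 (s = -106/(3*13) = -106/39 ≈ -2.7179)
s*j(1, R(2)) = -106/39*25 = -2650/39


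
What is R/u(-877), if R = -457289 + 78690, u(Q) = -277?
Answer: 378599/277 ≈ 1366.8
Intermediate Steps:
R = -378599
R/u(-877) = -378599/(-277) = -378599*(-1/277) = 378599/277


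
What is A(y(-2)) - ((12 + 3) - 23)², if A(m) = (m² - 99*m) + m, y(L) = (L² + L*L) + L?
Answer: -616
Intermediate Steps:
y(L) = L + 2*L² (y(L) = (L² + L²) + L = 2*L² + L = L + 2*L²)
A(m) = m² - 98*m
A(y(-2)) - ((12 + 3) - 23)² = (-2*(1 + 2*(-2)))*(-98 - 2*(1 + 2*(-2))) - ((12 + 3) - 23)² = (-2*(1 - 4))*(-98 - 2*(1 - 4)) - (15 - 23)² = (-2*(-3))*(-98 - 2*(-3)) - 1*(-8)² = 6*(-98 + 6) - 1*64 = 6*(-92) - 64 = -552 - 64 = -616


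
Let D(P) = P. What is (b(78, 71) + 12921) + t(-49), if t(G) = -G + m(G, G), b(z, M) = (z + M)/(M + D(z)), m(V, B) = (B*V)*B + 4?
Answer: -104674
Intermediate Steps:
m(V, B) = 4 + V*B**2 (m(V, B) = V*B**2 + 4 = 4 + V*B**2)
b(z, M) = 1 (b(z, M) = (z + M)/(M + z) = (M + z)/(M + z) = 1)
t(G) = 4 + G**3 - G (t(G) = -G + (4 + G*G**2) = -G + (4 + G**3) = 4 + G**3 - G)
(b(78, 71) + 12921) + t(-49) = (1 + 12921) + (4 + (-49)**3 - 1*(-49)) = 12922 + (4 - 117649 + 49) = 12922 - 117596 = -104674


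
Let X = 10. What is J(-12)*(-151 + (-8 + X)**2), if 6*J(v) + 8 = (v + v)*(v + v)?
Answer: -13916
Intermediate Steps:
J(v) = -4/3 + 2*v**2/3 (J(v) = -4/3 + ((v + v)*(v + v))/6 = -4/3 + ((2*v)*(2*v))/6 = -4/3 + (4*v**2)/6 = -4/3 + 2*v**2/3)
J(-12)*(-151 + (-8 + X)**2) = (-4/3 + (2/3)*(-12)**2)*(-151 + (-8 + 10)**2) = (-4/3 + (2/3)*144)*(-151 + 2**2) = (-4/3 + 96)*(-151 + 4) = (284/3)*(-147) = -13916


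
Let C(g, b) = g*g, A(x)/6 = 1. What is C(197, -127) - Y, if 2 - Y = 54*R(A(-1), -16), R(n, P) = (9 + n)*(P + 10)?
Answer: 33947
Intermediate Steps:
A(x) = 6 (A(x) = 6*1 = 6)
C(g, b) = g²
R(n, P) = (9 + n)*(10 + P)
Y = 4862 (Y = 2 - 54*(90 + 9*(-16) + 10*6 - 16*6) = 2 - 54*(90 - 144 + 60 - 96) = 2 - 54*(-90) = 2 - 1*(-4860) = 2 + 4860 = 4862)
C(197, -127) - Y = 197² - 1*4862 = 38809 - 4862 = 33947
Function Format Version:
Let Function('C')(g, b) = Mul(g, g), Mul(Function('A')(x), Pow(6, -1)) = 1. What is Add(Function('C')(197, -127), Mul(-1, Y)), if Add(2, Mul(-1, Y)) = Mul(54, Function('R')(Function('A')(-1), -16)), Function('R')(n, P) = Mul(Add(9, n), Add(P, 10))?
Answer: 33947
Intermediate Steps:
Function('A')(x) = 6 (Function('A')(x) = Mul(6, 1) = 6)
Function('C')(g, b) = Pow(g, 2)
Function('R')(n, P) = Mul(Add(9, n), Add(10, P))
Y = 4862 (Y = Add(2, Mul(-1, Mul(54, Add(90, Mul(9, -16), Mul(10, 6), Mul(-16, 6))))) = Add(2, Mul(-1, Mul(54, Add(90, -144, 60, -96)))) = Add(2, Mul(-1, Mul(54, -90))) = Add(2, Mul(-1, -4860)) = Add(2, 4860) = 4862)
Add(Function('C')(197, -127), Mul(-1, Y)) = Add(Pow(197, 2), Mul(-1, 4862)) = Add(38809, -4862) = 33947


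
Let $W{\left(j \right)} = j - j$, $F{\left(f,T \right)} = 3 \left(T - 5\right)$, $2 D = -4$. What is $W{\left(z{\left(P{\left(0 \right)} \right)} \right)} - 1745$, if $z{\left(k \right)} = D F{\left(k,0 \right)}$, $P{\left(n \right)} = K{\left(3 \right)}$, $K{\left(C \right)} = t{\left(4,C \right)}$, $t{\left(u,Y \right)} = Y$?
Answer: $-1745$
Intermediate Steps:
$D = -2$ ($D = \frac{1}{2} \left(-4\right) = -2$)
$K{\left(C \right)} = C$
$F{\left(f,T \right)} = -15 + 3 T$ ($F{\left(f,T \right)} = 3 \left(-5 + T\right) = -15 + 3 T$)
$P{\left(n \right)} = 3$
$z{\left(k \right)} = 30$ ($z{\left(k \right)} = - 2 \left(-15 + 3 \cdot 0\right) = - 2 \left(-15 + 0\right) = \left(-2\right) \left(-15\right) = 30$)
$W{\left(j \right)} = 0$
$W{\left(z{\left(P{\left(0 \right)} \right)} \right)} - 1745 = 0 - 1745 = -1745$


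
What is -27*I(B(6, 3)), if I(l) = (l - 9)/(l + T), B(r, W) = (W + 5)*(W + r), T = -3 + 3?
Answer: -189/8 ≈ -23.625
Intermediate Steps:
T = 0
B(r, W) = (5 + W)*(W + r)
I(l) = (-9 + l)/l (I(l) = (l - 9)/(l + 0) = (-9 + l)/l)
-27*I(B(6, 3)) = -27*(-9 + (3² + 5*3 + 5*6 + 3*6))/(3² + 5*3 + 5*6 + 3*6) = -27*(-9 + (9 + 15 + 30 + 18))/(9 + 15 + 30 + 18) = -27*(-9 + 72)/72 = -3*63/8 = -27*7/8 = -189/8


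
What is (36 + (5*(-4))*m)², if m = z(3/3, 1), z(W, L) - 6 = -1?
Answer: 4096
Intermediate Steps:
z(W, L) = 5 (z(W, L) = 6 - 1 = 5)
m = 5
(36 + (5*(-4))*m)² = (36 + (5*(-4))*5)² = (36 - 20*5)² = (36 - 100)² = (-64)² = 4096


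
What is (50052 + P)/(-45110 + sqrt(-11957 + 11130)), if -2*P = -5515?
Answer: -2382236545/2034912927 - 105619*I*sqrt(827)/4069825854 ≈ -1.1707 - 0.00074631*I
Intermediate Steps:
P = 5515/2 (P = -1/2*(-5515) = 5515/2 ≈ 2757.5)
(50052 + P)/(-45110 + sqrt(-11957 + 11130)) = (50052 + 5515/2)/(-45110 + sqrt(-11957 + 11130)) = 105619/(2*(-45110 + sqrt(-827))) = 105619/(2*(-45110 + I*sqrt(827)))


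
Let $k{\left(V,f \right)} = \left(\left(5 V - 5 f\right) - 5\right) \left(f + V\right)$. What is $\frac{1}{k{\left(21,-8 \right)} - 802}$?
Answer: $\frac{1}{1018} \approx 0.00098232$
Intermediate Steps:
$k{\left(V,f \right)} = \left(V + f\right) \left(-5 - 5 f + 5 V\right)$ ($k{\left(V,f \right)} = \left(\left(- 5 f + 5 V\right) - 5\right) \left(V + f\right) = \left(-5 - 5 f + 5 V\right) \left(V + f\right) = \left(V + f\right) \left(-5 - 5 f + 5 V\right)$)
$\frac{1}{k{\left(21,-8 \right)} - 802} = \frac{1}{\left(\left(-5\right) 21 - -40 - 5 \left(-8\right)^{2} + 5 \cdot 21^{2}\right) - 802} = \frac{1}{\left(-105 + 40 - 320 + 5 \cdot 441\right) - 802} = \frac{1}{\left(-105 + 40 - 320 + 2205\right) - 802} = \frac{1}{1820 - 802} = \frac{1}{1018}$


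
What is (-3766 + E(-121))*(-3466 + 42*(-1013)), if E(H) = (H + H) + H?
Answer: 189983548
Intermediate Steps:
E(H) = 3*H (E(H) = 2*H + H = 3*H)
(-3766 + E(-121))*(-3466 + 42*(-1013)) = (-3766 + 3*(-121))*(-3466 + 42*(-1013)) = (-3766 - 363)*(-3466 - 42546) = -4129*(-46012) = 189983548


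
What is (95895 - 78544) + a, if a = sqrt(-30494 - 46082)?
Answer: 17351 + 4*I*sqrt(4786) ≈ 17351.0 + 276.72*I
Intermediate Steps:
a = 4*I*sqrt(4786) (a = sqrt(-76576) = 4*I*sqrt(4786) ≈ 276.72*I)
(95895 - 78544) + a = (95895 - 78544) + 4*I*sqrt(4786) = 17351 + 4*I*sqrt(4786)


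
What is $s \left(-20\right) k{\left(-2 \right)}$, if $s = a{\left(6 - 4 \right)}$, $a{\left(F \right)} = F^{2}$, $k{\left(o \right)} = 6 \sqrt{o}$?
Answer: $- 480 i \sqrt{2} \approx - 678.82 i$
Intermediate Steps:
$s = 4$ ($s = \left(6 - 4\right)^{2} = 2^{2} = 4$)
$s \left(-20\right) k{\left(-2 \right)} = 4 \left(-20\right) 6 \sqrt{-2} = - 80 \cdot 6 i \sqrt{2} = - 480 i \sqrt{2}$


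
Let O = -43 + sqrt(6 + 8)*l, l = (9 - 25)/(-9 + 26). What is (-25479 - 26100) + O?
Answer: -51622 - 16*sqrt(14)/17 ≈ -51626.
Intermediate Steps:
l = -16/17 ≈ -0.94118
O = -43 - 16*sqrt(14)/17 (O = -43 + sqrt(6 + 8)*(-16/17) = -43 + sqrt(14)*(-16/17) = -43 - 16*sqrt(14)/17 ≈ -46.522)
(-25479 - 26100) + O = (-25479 - 26100) + (-43 - 16*sqrt(14)/17) = -51579 + (-43 - 16*sqrt(14)/17) = -51622 - 16*sqrt(14)/17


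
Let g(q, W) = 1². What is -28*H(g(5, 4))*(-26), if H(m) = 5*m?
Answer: 3640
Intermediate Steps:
g(q, W) = 1
-28*H(g(5, 4))*(-26) = -140*(-26) = 3640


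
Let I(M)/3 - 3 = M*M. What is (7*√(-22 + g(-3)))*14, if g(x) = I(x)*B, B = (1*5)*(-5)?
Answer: 98*I*√922 ≈ 2975.7*I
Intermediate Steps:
B = -25 (B = 5*(-5) = -25)
I(M) = 9 + 3*M² (I(M) = 9 + 3*(M*M) = 9 + 3*M²)
g(x) = -225 - 75*x² (g(x) = (9 + 3*x²)*(-25) = -225 - 75*x²)
(7*√(-22 + g(-3)))*14 = (7*√(-22 + (-225 - 75*(-3)²)))*14 = (7*√(-22 + (-225 - 75*9)))*14 = (7*√(-22 + (-225 - 675)))*14 = (7*√(-22 - 900))*14 = (7*√(-922))*14 = (7*(I*√922))*14 = (7*I*√922)*14 = 98*I*√922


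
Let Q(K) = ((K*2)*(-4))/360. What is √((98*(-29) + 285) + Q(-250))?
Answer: I*√22963/3 ≈ 50.512*I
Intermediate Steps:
Q(K) = -K/45 (Q(K) = ((2*K)*(-4))*(1/360) = -8*K*(1/360) = -K/45)
√((98*(-29) + 285) + Q(-250)) = √((98*(-29) + 285) - 1/45*(-250)) = √((-2842 + 285) + 50/9) = √(-2557 + 50/9) = √(-22963/9) = I*√22963/3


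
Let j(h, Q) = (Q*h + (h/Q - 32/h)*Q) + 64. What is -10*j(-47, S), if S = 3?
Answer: 57320/47 ≈ 1219.6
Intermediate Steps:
j(h, Q) = 64 + Q*h + Q*(-32/h + h/Q) (j(h, Q) = (Q*h + (-32/h + h/Q)*Q) + 64 = (Q*h + Q*(-32/h + h/Q)) + 64 = 64 + Q*h + Q*(-32/h + h/Q))
-10*j(-47, S) = -10*(64 - 47 + 3*(-47) - 32*3/(-47)) = -10*(64 - 47 - 141 - 32*3*(-1/47)) = -10*(64 - 47 - 141 + 96/47) = -10*(-5732/47) = 57320/47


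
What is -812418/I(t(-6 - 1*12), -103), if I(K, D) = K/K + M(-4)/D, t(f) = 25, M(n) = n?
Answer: -83679054/107 ≈ -7.8205e+5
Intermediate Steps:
I(K, D) = 1 - 4/D (I(K, D) = K/K - 4/D = 1 - 4/D)
-812418/I(t(-6 - 1*12), -103) = -812418*(-103/(-4 - 103)) = -812418/((-1/103*(-107))) = -812418/107/103 = -812418*103/107 = -83679054/107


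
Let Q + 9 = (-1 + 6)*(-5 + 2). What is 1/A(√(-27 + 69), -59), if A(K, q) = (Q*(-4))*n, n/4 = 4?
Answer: 1/1536 ≈ 0.00065104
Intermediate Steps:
n = 16 (n = 4*4 = 16)
Q = -24 (Q = -9 + (-1 + 6)*(-5 + 2) = -9 + 5*(-3) = -9 - 15 = -24)
A(K, q) = 1536 (A(K, q) = -24*(-4)*16 = 96*16 = 1536)
1/A(√(-27 + 69), -59) = 1/1536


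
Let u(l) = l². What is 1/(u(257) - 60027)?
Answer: 1/6022 ≈ 0.00016606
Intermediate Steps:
1/(u(257) - 60027) = 1/(257² - 60027) = 1/(66049 - 60027) = 1/6022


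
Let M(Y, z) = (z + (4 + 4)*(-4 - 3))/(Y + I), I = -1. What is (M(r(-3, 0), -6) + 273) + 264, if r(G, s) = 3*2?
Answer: 2623/5 ≈ 524.60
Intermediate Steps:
r(G, s) = 6
M(Y, z) = (-56 + z)/(-1 + Y) (M(Y, z) = (z + (4 + 4)*(-4 - 3))/(Y - 1) = (z + 8*(-7))/(-1 + Y) = (z - 56)/(-1 + Y) = (-56 + z)/(-1 + Y))
(M(r(-3, 0), -6) + 273) + 264 = ((-56 - 6)/(-1 + 6) + 273) + 264 = (-62/5 + 273) + 264 = 1303/5 + 264 = 2623/5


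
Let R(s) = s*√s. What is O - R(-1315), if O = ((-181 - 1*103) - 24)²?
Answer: 94864 + 1315*I*√1315 ≈ 94864.0 + 47686.0*I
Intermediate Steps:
R(s) = s^(3/2)
O = 94864 (O = ((-181 - 103) - 24)² = (-284 - 24)² = (-308)² = 94864)
O - R(-1315) = 94864 - (-1315)^(3/2) = 94864 - (-1315)*I*√1315 = 94864 + 1315*I*√1315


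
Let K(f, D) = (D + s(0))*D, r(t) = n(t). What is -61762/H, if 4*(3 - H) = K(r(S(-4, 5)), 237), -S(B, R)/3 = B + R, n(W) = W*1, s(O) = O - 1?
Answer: 30881/6990 ≈ 4.4179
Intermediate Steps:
s(O) = -1 + O
n(W) = W
S(B, R) = -3*B - 3*R (S(B, R) = -3*(B + R) = -3*B - 3*R)
r(t) = t
K(f, D) = D*(-1 + D) (K(f, D) = (D + (-1 + 0))*D = (D - 1)*D = (-1 + D)*D = D*(-1 + D))
H = -13980 (H = 3 - 237*(-1 + 237)/4 = 3 - 237*236/4 = 3 - 1/4*55932 = 3 - 13983 = -13980)
-61762/H = -61762/(-13980) = -61762*(-1/13980) = 30881/6990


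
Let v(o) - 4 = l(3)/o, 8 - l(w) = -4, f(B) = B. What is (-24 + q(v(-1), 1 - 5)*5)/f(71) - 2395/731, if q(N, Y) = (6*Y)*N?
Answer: 514171/51901 ≈ 9.9068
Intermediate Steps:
l(w) = 12 (l(w) = 8 - 1*(-4) = 8 + 4 = 12)
v(o) = 4 + 12/o
q(N, Y) = 6*N*Y
(-24 + q(v(-1), 1 - 5)*5)/f(71) - 2395/731 = (-24 + (6*(4 + 12/(-1))*(1 - 5))*5)/71 - 2395/731 = (-24 + (6*(4 + 12*(-1))*(-4))*5)*(1/71) - 2395*1/731 = (-24 + (6*(4 - 12)*(-4))*5)*(1/71) - 2395/731 = (-24 + (6*(-8)*(-4))*5)*(1/71) - 2395/731 = (-24 + 192*5)*(1/71) - 2395/731 = (-24 + 960)*(1/71) - 2395/731 = 936*(1/71) - 2395/731 = 936/71 - 2395/731 = 514171/51901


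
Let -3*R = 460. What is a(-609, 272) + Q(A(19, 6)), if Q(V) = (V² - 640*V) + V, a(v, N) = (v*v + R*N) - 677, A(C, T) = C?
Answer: 950152/3 ≈ 3.1672e+5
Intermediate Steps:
R = -460/3 (R = -⅓*460 = -460/3 ≈ -153.33)
a(v, N) = -677 + v² - 460*N/3 (a(v, N) = (v*v - 460*N/3) - 677 = (v² - 460*N/3) - 677 = -677 + v² - 460*N/3)
Q(V) = V² - 639*V
a(-609, 272) + Q(A(19, 6)) = (-677 + (-609)² - 460/3*272) + 19*(-639 + 19) = (-677 + 370881 - 125120/3) + 19*(-620) = 985492/3 - 11780 = 950152/3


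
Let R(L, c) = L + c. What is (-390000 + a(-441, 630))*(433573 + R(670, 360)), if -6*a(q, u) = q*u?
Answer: -149370878085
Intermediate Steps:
a(q, u) = -q*u/6
(-390000 + a(-441, 630))*(433573 + R(670, 360)) = (-390000 - ⅙*(-441)*630)*(433573 + (670 + 360)) = (-390000 + 46305)*(433573 + 1030) = -343695*434603 = -149370878085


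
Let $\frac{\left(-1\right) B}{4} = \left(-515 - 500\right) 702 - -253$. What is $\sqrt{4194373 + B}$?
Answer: $3 \sqrt{782609} \approx 2654.0$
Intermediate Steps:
$B = 2849108$ ($B = - 4 \left(\left(-515 - 500\right) 702 - -253\right) = - 4 \left(\left(-515 - 500\right) 702 + 253\right) = - 4 \left(\left(-1015\right) 702 + 253\right) = - 4 \left(-712530 + 253\right) = \left(-4\right) \left(-712277\right) = 2849108$)
$\sqrt{4194373 + B} = \sqrt{4194373 + 2849108} = \sqrt{7043481} = 3 \sqrt{782609}$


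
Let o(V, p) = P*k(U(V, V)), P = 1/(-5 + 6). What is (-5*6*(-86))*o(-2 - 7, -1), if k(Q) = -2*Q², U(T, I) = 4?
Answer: -82560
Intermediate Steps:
P = 1 (P = 1/1 = 1)
o(V, p) = -32 (o(V, p) = 1*(-2*4²) = 1*(-2*16) = 1*(-32) = -32)
(-5*6*(-86))*o(-2 - 7, -1) = (-5*6*(-86))*(-32) = -30*(-86)*(-32) = 2580*(-32) = -82560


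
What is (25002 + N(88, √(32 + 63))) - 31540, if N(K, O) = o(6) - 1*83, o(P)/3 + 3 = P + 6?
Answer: -6594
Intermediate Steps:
o(P) = 9 + 3*P (o(P) = -9 + 3*(P + 6) = -9 + 3*(6 + P) = -9 + (18 + 3*P) = 9 + 3*P)
N(K, O) = -56 (N(K, O) = (9 + 3*6) - 1*83 = (9 + 18) - 83 = 27 - 83 = -56)
(25002 + N(88, √(32 + 63))) - 31540 = (25002 - 56) - 31540 = 24946 - 31540 = -6594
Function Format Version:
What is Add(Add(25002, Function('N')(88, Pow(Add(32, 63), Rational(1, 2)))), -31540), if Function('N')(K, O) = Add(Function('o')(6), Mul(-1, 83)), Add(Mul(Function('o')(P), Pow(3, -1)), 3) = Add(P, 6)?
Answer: -6594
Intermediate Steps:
Function('o')(P) = Add(9, Mul(3, P)) (Function('o')(P) = Add(-9, Mul(3, Add(P, 6))) = Add(-9, Mul(3, Add(6, P))) = Add(-9, Add(18, Mul(3, P))) = Add(9, Mul(3, P)))
Function('N')(K, O) = -56 (Function('N')(K, O) = Add(Add(9, Mul(3, 6)), Mul(-1, 83)) = Add(Add(9, 18), -83) = Add(27, -83) = -56)
Add(Add(25002, Function('N')(88, Pow(Add(32, 63), Rational(1, 2)))), -31540) = Add(Add(25002, -56), -31540) = Add(24946, -31540) = -6594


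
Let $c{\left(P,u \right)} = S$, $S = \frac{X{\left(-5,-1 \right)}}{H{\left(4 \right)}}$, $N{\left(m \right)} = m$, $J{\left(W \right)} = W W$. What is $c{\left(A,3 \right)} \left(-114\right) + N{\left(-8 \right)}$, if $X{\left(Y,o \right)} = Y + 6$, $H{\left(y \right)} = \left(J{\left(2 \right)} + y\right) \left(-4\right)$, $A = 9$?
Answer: $- \frac{71}{16} \approx -4.4375$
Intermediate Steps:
$J{\left(W \right)} = W^{2}$
$H{\left(y \right)} = -16 - 4 y$ ($H{\left(y \right)} = \left(2^{2} + y\right) \left(-4\right) = \left(4 + y\right) \left(-4\right) = -16 - 4 y$)
$X{\left(Y,o \right)} = 6 + Y$
$S = - \frac{1}{32}$ ($S = \frac{6 - 5}{-16 - 16} = 1 \frac{1}{-16 - 16} = 1 \frac{1}{-32} = 1 \left(- \frac{1}{32}\right) = - \frac{1}{32} \approx -0.03125$)
$c{\left(P,u \right)} = - \frac{1}{32}$
$c{\left(A,3 \right)} \left(-114\right) + N{\left(-8 \right)} = \left(- \frac{1}{32}\right) \left(-114\right) - 8 = \frac{57}{16} - 8 = - \frac{71}{16}$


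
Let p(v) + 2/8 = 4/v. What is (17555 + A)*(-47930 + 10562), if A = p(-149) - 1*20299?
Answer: 15279672438/149 ≈ 1.0255e+8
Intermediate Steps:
p(v) = -¼ + 4/v
A = -12098369/596 (A = (¼)*(16 - 1*(-149))/(-149) - 1*20299 = (¼)*(-1/149)*(16 + 149) - 20299 = (¼)*(-1/149)*165 - 20299 = -165/596 - 20299 = -12098369/596 ≈ -20299.)
(17555 + A)*(-47930 + 10562) = (17555 - 12098369/596)*(-47930 + 10562) = -1635589/596*(-37368) = 15279672438/149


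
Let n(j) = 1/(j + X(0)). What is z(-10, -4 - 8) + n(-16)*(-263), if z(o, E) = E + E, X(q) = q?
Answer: -121/16 ≈ -7.5625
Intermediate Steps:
n(j) = 1/j (n(j) = 1/(j + 0) = 1/j)
z(o, E) = 2*E
z(-10, -4 - 8) + n(-16)*(-263) = 2*(-4 - 8) - 263/(-16) = 2*(-12) - 1/16*(-263) = -24 + 263/16 = -121/16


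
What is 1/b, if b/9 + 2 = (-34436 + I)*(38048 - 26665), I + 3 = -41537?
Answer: -1/7783513290 ≈ -1.2848e-10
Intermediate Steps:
I = -41540 (I = -3 - 41537 = -41540)
b = -7783513290 (b = -18 + 9*((-34436 - 41540)*(38048 - 26665)) = -18 + 9*(-75976*11383) = -18 + 9*(-864834808) = -18 - 7783513272 = -7783513290)
1/b = 1/(-7783513290) = -1/7783513290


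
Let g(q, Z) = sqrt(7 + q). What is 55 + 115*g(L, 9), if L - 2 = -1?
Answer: 55 + 230*sqrt(2) ≈ 380.27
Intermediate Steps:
L = 1 (L = 2 - 1 = 1)
55 + 115*g(L, 9) = 55 + 115*sqrt(7 + 1) = 55 + 115*sqrt(8) = 55 + 115*(2*sqrt(2)) = 55 + 230*sqrt(2)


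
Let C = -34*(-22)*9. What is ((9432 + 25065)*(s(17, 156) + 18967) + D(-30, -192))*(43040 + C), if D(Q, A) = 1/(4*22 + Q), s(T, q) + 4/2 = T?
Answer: 945162294903838/29 ≈ 3.2592e+13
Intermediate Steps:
s(T, q) = -2 + T
D(Q, A) = 1/(88 + Q)
C = 6732 (C = 748*9 = 6732)
((9432 + 25065)*(s(17, 156) + 18967) + D(-30, -192))*(43040 + C) = ((9432 + 25065)*((-2 + 17) + 18967) + 1/(88 - 30))*(43040 + 6732) = (34497*(15 + 18967) + 1/58)*49772 = (34497*18982 + 1/58)*49772 = (654822054 + 1/58)*49772 = (37979679133/58)*49772 = 945162294903838/29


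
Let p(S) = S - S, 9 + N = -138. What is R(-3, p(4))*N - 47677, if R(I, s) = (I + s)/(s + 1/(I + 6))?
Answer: -46354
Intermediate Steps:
N = -147 (N = -9 - 138 = -147)
p(S) = 0
R(I, s) = (I + s)/(s + 1/(6 + I))
R(-3, p(4))*N - 47677 = (((-3)² + 6*(-3) + 6*0 - 3*0)/(1 + 6*0 - 3*0))*(-147) - 47677 = ((9 - 18 + 0 + 0)/(1 + 0 + 0))*(-147) - 47677 = (-9/1)*(-147) - 47677 = (1*(-9))*(-147) - 47677 = -9*(-147) - 47677 = 1323 - 47677 = -46354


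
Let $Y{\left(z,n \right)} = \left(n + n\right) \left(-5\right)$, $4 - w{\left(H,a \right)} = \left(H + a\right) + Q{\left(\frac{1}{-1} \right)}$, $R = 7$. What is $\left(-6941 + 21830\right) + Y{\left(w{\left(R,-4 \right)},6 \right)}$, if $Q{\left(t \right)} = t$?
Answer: $14829$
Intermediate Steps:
$w{\left(H,a \right)} = 5 - H - a$ ($w{\left(H,a \right)} = 4 - \left(\left(H + a\right) + \frac{1}{-1}\right) = 4 - \left(\left(H + a\right) - 1\right) = 4 - \left(-1 + H + a\right) = 5 - H - a$)
$Y{\left(z,n \right)} = - 10 n$ ($Y{\left(z,n \right)} = 2 n \left(-5\right) = - 10 n$)
$\left(-6941 + 21830\right) + Y{\left(w{\left(R,-4 \right)},6 \right)} = \left(-6941 + 21830\right) - 60 = 14889 - 60 = 14829$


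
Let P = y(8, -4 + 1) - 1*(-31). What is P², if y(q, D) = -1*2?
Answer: 841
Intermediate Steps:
y(q, D) = -2
P = 29 (P = -2 - 1*(-31) = -2 + 31 = 29)
P² = 29² = 841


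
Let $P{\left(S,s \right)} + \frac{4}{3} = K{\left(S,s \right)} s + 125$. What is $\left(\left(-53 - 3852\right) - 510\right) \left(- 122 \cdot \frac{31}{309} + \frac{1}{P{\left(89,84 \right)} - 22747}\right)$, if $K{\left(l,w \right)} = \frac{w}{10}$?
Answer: $\frac{5489600611505}{101588694} \approx 54038.0$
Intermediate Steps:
$K{\left(l,w \right)} = \frac{w}{10}$ ($K{\left(l,w \right)} = w \frac{1}{10} = \frac{w}{10}$)
$P{\left(S,s \right)} = \frac{371}{3} + \frac{s^{2}}{10}$ ($P{\left(S,s \right)} = - \frac{4}{3} + \left(\frac{s}{10} s + 125\right) = - \frac{4}{3} + \left(\frac{s^{2}}{10} + 125\right) = - \frac{4}{3} + \left(125 + \frac{s^{2}}{10}\right) = \frac{371}{3} + \frac{s^{2}}{10}$)
$\left(\left(-53 - 3852\right) - 510\right) \left(- 122 \cdot \frac{31}{309} + \frac{1}{P{\left(89,84 \right)} - 22747}\right) = \left(\left(-53 - 3852\right) - 510\right) \left(- 122 \cdot \frac{31}{309} + \frac{1}{\left(\frac{371}{3} + \frac{84^{2}}{10}\right) - 22747}\right) = \left(\left(-53 - 3852\right) - 510\right) \left(- 122 \cdot 31 \cdot \frac{1}{309} + \frac{1}{\left(\frac{371}{3} + \frac{1}{10} \cdot 7056\right) - 22747}\right) = \left(-3905 - 510\right) \left(\left(-122\right) \frac{31}{309} + \frac{1}{\left(\frac{371}{3} + \frac{3528}{5}\right) - 22747}\right) = - 4415 \left(- \frac{3782}{309} + \frac{1}{\frac{12439}{15} - 22747}\right) = - 4415 \left(- \frac{3782}{309} + \frac{1}{- \frac{328766}{15}}\right) = - 4415 \left(- \frac{3782}{309} - \frac{15}{328766}\right) = \left(-4415\right) \left(- \frac{1243397647}{101588694}\right) = \frac{5489600611505}{101588694}$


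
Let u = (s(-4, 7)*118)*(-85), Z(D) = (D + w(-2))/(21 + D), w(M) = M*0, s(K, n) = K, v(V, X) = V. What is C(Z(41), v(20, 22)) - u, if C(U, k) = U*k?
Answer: -1243310/31 ≈ -40107.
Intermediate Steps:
w(M) = 0
Z(D) = D/(21 + D) (Z(D) = (D + 0)/(21 + D) = D/(21 + D))
u = 40120 (u = -4*118*(-85) = -472*(-85) = 40120)
C(Z(41), v(20, 22)) - u = (41/(21 + 41))*20 - 1*40120 = (41/62)*20 - 40120 = 410/31 - 40120 = -1243310/31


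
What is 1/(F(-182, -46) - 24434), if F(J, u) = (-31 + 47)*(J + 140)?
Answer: -1/25106 ≈ -3.9831e-5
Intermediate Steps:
F(J, u) = 2240 + 16*J (F(J, u) = 16*(140 + J) = 2240 + 16*J)
1/(F(-182, -46) - 24434) = 1/((2240 + 16*(-182)) - 24434) = 1/((2240 - 2912) - 24434) = 1/(-672 - 24434) = 1/(-25106) = -1/25106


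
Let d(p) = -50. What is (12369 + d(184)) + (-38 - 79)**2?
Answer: 26008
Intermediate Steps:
(12369 + d(184)) + (-38 - 79)**2 = (12369 - 50) + (-38 - 79)**2 = 12319 + (-117)**2 = 12319 + 13689 = 26008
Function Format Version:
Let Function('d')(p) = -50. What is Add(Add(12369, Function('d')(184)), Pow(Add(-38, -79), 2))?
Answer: 26008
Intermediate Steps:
Add(Add(12369, Function('d')(184)), Pow(Add(-38, -79), 2)) = Add(Add(12369, -50), Pow(Add(-38, -79), 2)) = Add(12319, Pow(-117, 2)) = Add(12319, 13689) = 26008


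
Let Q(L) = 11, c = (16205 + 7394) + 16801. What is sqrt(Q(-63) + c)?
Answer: sqrt(40411) ≈ 201.02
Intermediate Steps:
c = 40400 (c = 23599 + 16801 = 40400)
sqrt(Q(-63) + c) = sqrt(11 + 40400) = sqrt(40411)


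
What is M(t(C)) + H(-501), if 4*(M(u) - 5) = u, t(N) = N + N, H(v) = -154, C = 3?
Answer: -295/2 ≈ -147.50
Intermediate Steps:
t(N) = 2*N
M(u) = 5 + u/4
M(t(C)) + H(-501) = (5 + (2*3)/4) - 154 = (5 + (¼)*6) - 154 = (5 + 3/2) - 154 = 13/2 - 154 = -295/2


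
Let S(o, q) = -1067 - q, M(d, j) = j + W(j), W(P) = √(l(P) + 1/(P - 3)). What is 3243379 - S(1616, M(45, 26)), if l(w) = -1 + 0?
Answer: 3244472 + I*√506/23 ≈ 3.2445e+6 + 0.97802*I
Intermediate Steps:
l(w) = -1
W(P) = √(-1 + 1/(-3 + P)) (W(P) = √(-1 + 1/(P - 3)) = √(-1 + 1/(-3 + P)))
M(d, j) = j + √((4 - j)/(-3 + j))
3243379 - S(1616, M(45, 26)) = 3243379 - (-1067 - (26 + √((4 - 1*26)/(-3 + 26)))) = 3243379 - (-1067 - (26 + √((4 - 26)/23))) = 3243379 - (-1067 - (26 + √((1/23)*(-22)))) = 3243379 - (-1067 - (26 + √(-22/23))) = 3243379 - (-1067 - (26 + I*√506/23)) = 3243379 - (-1067 + (-26 - I*√506/23)) = 3243379 - (-1093 - I*√506/23) = 3243379 + (1093 + I*√506/23) = 3244472 + I*√506/23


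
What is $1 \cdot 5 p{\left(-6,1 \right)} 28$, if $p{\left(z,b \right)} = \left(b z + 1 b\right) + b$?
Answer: $-560$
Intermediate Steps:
$p{\left(z,b \right)} = 2 b + b z$ ($p{\left(z,b \right)} = \left(b z + b\right) + b = \left(b + b z\right) + b = 2 b + b z$)
$1 \cdot 5 p{\left(-6,1 \right)} 28 = 1 \cdot 5 \cdot 1 \left(2 - 6\right) 28 = 5 \cdot 1 \left(-4\right) 28 = 5 \left(-4\right) 28 = \left(-20\right) 28 = -560$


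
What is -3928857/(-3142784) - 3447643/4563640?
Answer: 886836462671/1792816846720 ≈ 0.49466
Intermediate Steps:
-3928857/(-3142784) - 3447643/4563640 = -3928857*(-1/3142784) - 3447643*1/4563640 = 3928857/3142784 - 3447643/4563640 = 886836462671/1792816846720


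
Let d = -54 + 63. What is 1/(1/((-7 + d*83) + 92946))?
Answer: 93686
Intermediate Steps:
d = 9
1/(1/((-7 + d*83) + 92946)) = 1/(1/((-7 + 9*83) + 92946)) = 1/(1/((-7 + 747) + 92946)) = 1/(1/(740 + 92946)) = 1/(1/93686) = 93686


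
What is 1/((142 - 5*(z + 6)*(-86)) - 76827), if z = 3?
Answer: -1/72815 ≈ -1.3733e-5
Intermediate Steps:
1/((142 - 5*(z + 6)*(-86)) - 76827) = 1/((142 - 5*(3 + 6)*(-86)) - 76827) = 1/((142 - 5*9*(-86)) - 76827) = 1/((142 - 45*(-86)) - 76827) = 1/((142 + 3870) - 76827) = 1/(4012 - 76827) = 1/(-72815) = -1/72815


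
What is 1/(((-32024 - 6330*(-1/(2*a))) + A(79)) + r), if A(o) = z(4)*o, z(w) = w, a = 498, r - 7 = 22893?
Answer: -166/1461073 ≈ -0.00011362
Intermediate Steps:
r = 22900 (r = 7 + 22893 = 22900)
A(o) = 4*o
1/(((-32024 - 6330*(-1/(2*a))) + A(79)) + r) = 1/(((-32024 - 6330/(498*(-2))) + 4*79) + 22900) = 1/(((-32024 - 6330/(-996)) + 316) + 22900) = 1/(((-32024 - 6330*(-1/996)) + 316) + 22900) = 1/(((-32024 + 1055/166) + 316) + 22900) = 1/((-5314929/166 + 316) + 22900) = 1/(-5262473/166 + 22900) = 1/(-1461073/166) = -166/1461073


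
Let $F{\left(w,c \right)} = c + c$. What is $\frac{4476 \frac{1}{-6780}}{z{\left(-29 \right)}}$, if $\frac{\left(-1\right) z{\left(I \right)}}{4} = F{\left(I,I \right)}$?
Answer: $- \frac{373}{131080} \approx -0.0028456$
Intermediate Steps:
$F{\left(w,c \right)} = 2 c$
$z{\left(I \right)} = - 8 I$ ($z{\left(I \right)} = - 4 \cdot 2 I = - 8 I$)
$\frac{4476 \frac{1}{-6780}}{z{\left(-29 \right)}} = \frac{4476 \frac{1}{-6780}}{\left(-8\right) \left(-29\right)} = \frac{4476 \left(- \frac{1}{6780}\right)}{232} = \left(- \frac{373}{565}\right) \frac{1}{232} = - \frac{373}{131080}$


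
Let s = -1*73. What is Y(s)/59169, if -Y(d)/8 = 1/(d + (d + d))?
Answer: 8/12958011 ≈ 6.1738e-7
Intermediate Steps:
s = -73
Y(d) = -8/(3*d) (Y(d) = -8/(d + (d + d)) = -8/(d + 2*d) = -8*1/(3*d) = -8/(3*d))
Y(s)/59169 = -8/3/(-73)/59169 = -8/3*(-1/73)*(1/59169) = (8/219)*(1/59169) = 8/12958011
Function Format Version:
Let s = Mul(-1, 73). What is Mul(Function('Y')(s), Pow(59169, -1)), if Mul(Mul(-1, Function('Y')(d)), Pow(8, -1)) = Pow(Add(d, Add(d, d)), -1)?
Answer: Rational(8, 12958011) ≈ 6.1738e-7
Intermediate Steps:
s = -73
Function('Y')(d) = Mul(Rational(-8, 3), Pow(d, -1)) (Function('Y')(d) = Mul(-8, Pow(Add(d, Add(d, d)), -1)) = Mul(-8, Pow(Add(d, Mul(2, d)), -1)) = Mul(-8, Pow(Mul(3, d), -1)) = Mul(-8, Mul(Rational(1, 3), Pow(d, -1))) = Mul(Rational(-8, 3), Pow(d, -1)))
Mul(Function('Y')(s), Pow(59169, -1)) = Mul(Mul(Rational(-8, 3), Pow(-73, -1)), Pow(59169, -1)) = Mul(Mul(Rational(-8, 3), Rational(-1, 73)), Rational(1, 59169)) = Mul(Rational(8, 219), Rational(1, 59169)) = Rational(8, 12958011)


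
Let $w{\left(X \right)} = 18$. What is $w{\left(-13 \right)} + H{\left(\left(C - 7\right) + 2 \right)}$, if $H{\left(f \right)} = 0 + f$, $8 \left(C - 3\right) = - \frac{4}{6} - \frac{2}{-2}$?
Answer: $\frac{385}{24} \approx 16.042$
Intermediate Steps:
$C = \frac{73}{24}$ ($C = 3 + \frac{- \frac{4}{6} - \frac{2}{-2}}{8} = 3 + \frac{\left(-4\right) \frac{1}{6} - -1}{8} = 3 + \frac{- \frac{2}{3} + 1}{8} = 3 + \frac{1}{8} \cdot \frac{1}{3} = 3 + \frac{1}{24} = \frac{73}{24} \approx 3.0417$)
$H{\left(f \right)} = f$
$w{\left(-13 \right)} + H{\left(\left(C - 7\right) + 2 \right)} = 18 + \left(\left(\frac{73}{24} - 7\right) + 2\right) = 18 + \left(- \frac{95}{24} + 2\right) = 18 - \frac{47}{24} = \frac{385}{24}$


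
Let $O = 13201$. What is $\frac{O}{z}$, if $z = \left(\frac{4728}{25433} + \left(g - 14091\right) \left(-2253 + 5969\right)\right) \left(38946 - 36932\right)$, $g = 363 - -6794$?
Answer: $- \frac{335741033}{1319825749183936} \approx -2.5438 \cdot 10^{-7}$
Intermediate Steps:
$g = 7157$ ($g = 363 + 6794 = 7157$)
$z = - \frac{1319825749183936}{25433}$ ($z = \left(\frac{4728}{25433} + \left(7157 - 14091\right) \left(-2253 + 5969\right)\right) \left(38946 - 36932\right) = \left(4728 \cdot \frac{1}{25433} - 25766744\right) 2014 = \left(\frac{4728}{25433} - 25766744\right) 2014 = \left(- \frac{655325595424}{25433}\right) 2014 = - \frac{1319825749183936}{25433} \approx -5.1894 \cdot 10^{10}$)
$\frac{O}{z} = \frac{13201}{- \frac{1319825749183936}{25433}} = 13201 \left(- \frac{25433}{1319825749183936}\right) = - \frac{335741033}{1319825749183936}$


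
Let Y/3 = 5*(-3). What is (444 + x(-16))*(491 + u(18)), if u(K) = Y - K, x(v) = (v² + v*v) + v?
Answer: 402320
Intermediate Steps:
Y = -45 (Y = 3*(5*(-3)) = 3*(-15) = -45)
x(v) = v + 2*v² (x(v) = (v² + v²) + v = 2*v² + v = v + 2*v²)
u(K) = -45 - K
(444 + x(-16))*(491 + u(18)) = (444 - 16*(1 + 2*(-16)))*(491 + (-45 - 1*18)) = (444 - 16*(1 - 32))*(491 + (-45 - 18)) = (444 - 16*(-31))*(491 - 63) = (444 + 496)*428 = 940*428 = 402320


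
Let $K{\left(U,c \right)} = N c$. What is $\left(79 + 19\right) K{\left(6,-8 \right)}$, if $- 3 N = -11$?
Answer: $- \frac{8624}{3} \approx -2874.7$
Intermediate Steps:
$N = \frac{11}{3}$ ($N = \left(- \frac{1}{3}\right) \left(-11\right) = \frac{11}{3} \approx 3.6667$)
$K{\left(U,c \right)} = \frac{11 c}{3}$
$\left(79 + 19\right) K{\left(6,-8 \right)} = \left(79 + 19\right) \frac{11}{3} \left(-8\right) = 98 \left(- \frac{88}{3}\right) = - \frac{8624}{3}$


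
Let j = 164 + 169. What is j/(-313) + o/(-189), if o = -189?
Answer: -20/313 ≈ -0.063898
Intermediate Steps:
j = 333
j/(-313) + o/(-189) = 333/(-313) - 189/(-189) = 333*(-1/313) - 189*(-1/189) = -333/313 + 1 = -20/313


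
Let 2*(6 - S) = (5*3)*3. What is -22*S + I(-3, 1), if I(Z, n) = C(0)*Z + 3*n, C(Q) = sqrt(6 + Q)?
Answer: 366 - 3*sqrt(6) ≈ 358.65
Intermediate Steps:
S = -33/2 (S = 6 - 5*3*3/2 = 6 - 15*3/2 = 6 - 1/2*45 = 6 - 45/2 = -33/2 ≈ -16.500)
I(Z, n) = 3*n + Z*sqrt(6) (I(Z, n) = sqrt(6 + 0)*Z + 3*n = sqrt(6)*Z + 3*n = Z*sqrt(6) + 3*n = 3*n + Z*sqrt(6))
-22*S + I(-3, 1) = -22*(-33/2) + (3*1 - 3*sqrt(6)) = 363 + (3 - 3*sqrt(6)) = 366 - 3*sqrt(6)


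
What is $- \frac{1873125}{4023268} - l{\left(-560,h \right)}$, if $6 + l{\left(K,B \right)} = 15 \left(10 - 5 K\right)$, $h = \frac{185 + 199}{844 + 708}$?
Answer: $- \frac{169558479717}{4023268} \approx -42144.0$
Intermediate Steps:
$h = \frac{24}{97}$ ($h = \frac{384}{1552} = 384 \cdot \frac{1}{1552} = \frac{24}{97} \approx 0.24742$)
$l{\left(K,B \right)} = 144 - 75 K$ ($l{\left(K,B \right)} = -6 + 15 \left(10 - 5 K\right) = -6 - \left(-150 + 75 K\right) = 144 - 75 K$)
$- \frac{1873125}{4023268} - l{\left(-560,h \right)} = - \frac{1873125}{4023268} - \left(144 - -42000\right) = \left(-1873125\right) \frac{1}{4023268} - \left(144 + 42000\right) = - \frac{1873125}{4023268} - 42144 = - \frac{169558479717}{4023268}$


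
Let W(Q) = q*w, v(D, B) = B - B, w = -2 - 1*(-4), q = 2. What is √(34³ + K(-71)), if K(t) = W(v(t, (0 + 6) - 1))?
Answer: 2*√9827 ≈ 198.26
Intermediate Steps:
w = 2 (w = -2 + 4 = 2)
v(D, B) = 0
W(Q) = 4 (W(Q) = 2*2 = 4)
K(t) = 4
√(34³ + K(-71)) = √(34³ + 4) = √(39304 + 4) = √39308 = 2*√9827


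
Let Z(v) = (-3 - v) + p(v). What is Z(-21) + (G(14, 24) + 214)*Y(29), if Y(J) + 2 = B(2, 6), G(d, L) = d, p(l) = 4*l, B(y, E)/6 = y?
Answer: 2214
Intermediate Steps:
B(y, E) = 6*y
Y(J) = 10 (Y(J) = -2 + 6*2 = -2 + 12 = 10)
Z(v) = -3 + 3*v (Z(v) = (-3 - v) + 4*v = -3 + 3*v)
Z(-21) + (G(14, 24) + 214)*Y(29) = (-3 + 3*(-21)) + (14 + 214)*10 = (-3 - 63) + 228*10 = -66 + 2280 = 2214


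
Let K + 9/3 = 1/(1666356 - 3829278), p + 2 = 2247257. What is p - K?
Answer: 4860643767877/2162922 ≈ 2.2473e+6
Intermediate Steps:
p = 2247255 (p = -2 + 2247257 = 2247255)
K = -6488767/2162922 (K = -3 + 1/(1666356 - 3829278) = -3 + 1/(-2162922) = -3 - 1/2162922 = -6488767/2162922 ≈ -3.0000)
p - K = 2247255 - 1*(-6488767/2162922) = 2247255 + 6488767/2162922 = 4860643767877/2162922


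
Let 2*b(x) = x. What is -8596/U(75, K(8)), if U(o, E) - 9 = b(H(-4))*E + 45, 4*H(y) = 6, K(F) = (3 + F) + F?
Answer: -4912/39 ≈ -125.95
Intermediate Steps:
K(F) = 3 + 2*F
H(y) = 3/2 (H(y) = (1/4)*6 = 3/2)
b(x) = x/2
U(o, E) = 54 + 3*E/4 (U(o, E) = 9 + (((1/2)*(3/2))*E + 45) = 9 + (3*E/4 + 45) = 9 + (45 + 3*E/4) = 54 + 3*E/4)
-8596/U(75, K(8)) = -8596/(54 + 3*(3 + 2*8)/4) = -8596/(54 + 3*(3 + 16)/4) = -8596/(54 + (3/4)*19) = -8596/(54 + 57/4) = -8596/273/4 = -8596*4/273 = -4912/39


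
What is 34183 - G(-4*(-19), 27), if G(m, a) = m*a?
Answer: 32131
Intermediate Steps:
G(m, a) = a*m
34183 - G(-4*(-19), 27) = 34183 - 27*(-4*(-19)) = 34183 - 27*76 = 34183 - 1*2052 = 34183 - 2052 = 32131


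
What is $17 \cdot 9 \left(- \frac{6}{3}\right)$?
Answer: $-306$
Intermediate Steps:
$17 \cdot 9 \left(- \frac{6}{3}\right) = 153 \left(\left(-6\right) \frac{1}{3}\right) = 153 \left(-2\right) = -306$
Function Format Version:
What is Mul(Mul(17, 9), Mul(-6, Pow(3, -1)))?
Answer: -306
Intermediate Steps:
Mul(Mul(17, 9), Mul(-6, Pow(3, -1))) = Mul(153, Mul(-6, Rational(1, 3))) = Mul(153, -2) = -306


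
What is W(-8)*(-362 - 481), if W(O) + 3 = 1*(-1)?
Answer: 3372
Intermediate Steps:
W(O) = -4 (W(O) = -3 + 1*(-1) = -3 - 1 = -4)
W(-8)*(-362 - 481) = -4*(-362 - 481) = -4*(-843) = 3372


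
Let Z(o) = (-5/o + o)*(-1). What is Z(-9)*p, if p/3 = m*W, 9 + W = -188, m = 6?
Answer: -29944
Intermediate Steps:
W = -197 (W = -9 - 188 = -197)
Z(o) = -o + 5/o (Z(o) = (o - 5/o)*(-1) = -o + 5/o)
p = -3546 (p = 3*(6*(-197)) = 3*(-1182) = -3546)
Z(-9)*p = (-1*(-9) + 5/(-9))*(-3546) = (9 + 5*(-1/9))*(-3546) = (9 - 5/9)*(-3546) = (76/9)*(-3546) = -29944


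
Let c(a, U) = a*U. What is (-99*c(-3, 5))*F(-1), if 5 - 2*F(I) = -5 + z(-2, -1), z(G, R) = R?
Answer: 16335/2 ≈ 8167.5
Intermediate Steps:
c(a, U) = U*a
F(I) = 11/2 (F(I) = 5/2 - (-5 - 1)/2 = 5/2 - 1/2*(-6) = 5/2 + 3 = 11/2)
(-99*c(-3, 5))*F(-1) = -495*(-3)*(11/2) = -99*(-15)*(11/2) = 1485*(11/2) = 16335/2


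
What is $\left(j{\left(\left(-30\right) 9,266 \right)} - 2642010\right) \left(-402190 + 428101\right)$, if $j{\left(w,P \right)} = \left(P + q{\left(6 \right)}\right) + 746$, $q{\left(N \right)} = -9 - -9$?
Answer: $-68430899178$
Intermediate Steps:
$q{\left(N \right)} = 0$ ($q{\left(N \right)} = -9 + 9 = 0$)
$j{\left(w,P \right)} = 746 + P$ ($j{\left(w,P \right)} = \left(P + 0\right) + 746 = P + 746 = 746 + P$)
$\left(j{\left(\left(-30\right) 9,266 \right)} - 2642010\right) \left(-402190 + 428101\right) = \left(\left(746 + 266\right) - 2642010\right) \left(-402190 + 428101\right) = \left(1012 - 2642010\right) 25911 = \left(-2640998\right) 25911 = -68430899178$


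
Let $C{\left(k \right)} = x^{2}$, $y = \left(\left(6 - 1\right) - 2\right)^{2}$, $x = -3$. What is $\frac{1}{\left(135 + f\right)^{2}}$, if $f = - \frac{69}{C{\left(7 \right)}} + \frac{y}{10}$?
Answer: $\frac{900}{14799409} \approx 6.0813 \cdot 10^{-5}$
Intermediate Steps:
$y = 9$ ($y = \left(\left(6 - 1\right) - 2\right)^{2} = \left(5 - 2\right)^{2} = 3^{2} = 9$)
$C{\left(k \right)} = 9$ ($C{\left(k \right)} = \left(-3\right)^{2} = 9$)
$f = - \frac{203}{30}$ ($f = - \frac{69}{9} + \frac{9}{10} = \left(-69\right) \frac{1}{9} + 9 \cdot \frac{1}{10} = - \frac{23}{3} + \frac{9}{10} = - \frac{203}{30} \approx -6.7667$)
$\frac{1}{\left(135 + f\right)^{2}} = \frac{1}{\left(135 - \frac{203}{30}\right)^{2}} = \frac{1}{\left(\frac{3847}{30}\right)^{2}} = \frac{1}{\frac{14799409}{900}} = \frac{900}{14799409}$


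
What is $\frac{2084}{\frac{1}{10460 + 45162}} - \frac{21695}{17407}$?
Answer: $\frac{2017754107241}{17407} \approx 1.1592 \cdot 10^{8}$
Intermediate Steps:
$\frac{2084}{\frac{1}{10460 + 45162}} - \frac{21695}{17407} = \frac{2084}{\frac{1}{55622}} - \frac{21695}{17407} = 2084 \frac{1}{\frac{1}{55622}} - \frac{21695}{17407} = 2084 \cdot 55622 - \frac{21695}{17407} = 115916248 - \frac{21695}{17407} = \frac{2017754107241}{17407}$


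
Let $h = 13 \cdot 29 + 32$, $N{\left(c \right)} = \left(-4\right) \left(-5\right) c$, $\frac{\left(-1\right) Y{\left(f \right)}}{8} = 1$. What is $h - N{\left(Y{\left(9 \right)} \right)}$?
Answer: $569$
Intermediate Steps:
$Y{\left(f \right)} = -8$ ($Y{\left(f \right)} = \left(-8\right) 1 = -8$)
$N{\left(c \right)} = 20 c$
$h = 409$ ($h = 377 + 32 = 409$)
$h - N{\left(Y{\left(9 \right)} \right)} = 409 - 20 \left(-8\right) = 409 - -160 = 409 + 160 = 569$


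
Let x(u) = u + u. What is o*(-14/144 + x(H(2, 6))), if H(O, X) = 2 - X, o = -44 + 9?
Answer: 20405/72 ≈ 283.40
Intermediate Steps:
o = -35
x(u) = 2*u
o*(-14/144 + x(H(2, 6))) = -35*(-14/144 + 2*(2 - 1*6)) = -35*(-14*1/144 + 2*(2 - 6)) = -35*(-7/72 + 2*(-4)) = -35*(-7/72 - 8) = -35*(-583/72) = 20405/72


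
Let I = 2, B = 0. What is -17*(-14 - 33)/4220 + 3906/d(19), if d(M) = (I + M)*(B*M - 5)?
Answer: -31237/844 ≈ -37.011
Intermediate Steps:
d(M) = -10 - 5*M (d(M) = (2 + M)*(0*M - 5) = (2 + M)*(0 - 5) = (2 + M)*(-5) = -10 - 5*M)
-17*(-14 - 33)/4220 + 3906/d(19) = -17*(-14 - 33)/4220 + 3906/(-10 - 5*19) = -17*(-47)*(1/4220) + 3906/(-10 - 95) = 799*(1/4220) + 3906/(-105) = 799/4220 + 3906*(-1/105) = 799/4220 - 186/5 = -31237/844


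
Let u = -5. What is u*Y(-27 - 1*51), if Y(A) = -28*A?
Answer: -10920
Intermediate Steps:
u*Y(-27 - 1*51) = -(-140)*(-27 - 1*51) = -(-140)*(-27 - 51) = -(-140)*(-78) = -5*2184 = -10920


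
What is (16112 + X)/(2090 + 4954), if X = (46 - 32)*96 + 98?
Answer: 8777/3522 ≈ 2.4921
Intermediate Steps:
X = 1442 (X = 14*96 + 98 = 1344 + 98 = 1442)
(16112 + X)/(2090 + 4954) = (16112 + 1442)/(2090 + 4954) = 17554/7044 = 17554*(1/7044) = 8777/3522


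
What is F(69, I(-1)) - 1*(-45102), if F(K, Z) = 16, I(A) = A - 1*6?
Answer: 45118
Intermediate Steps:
I(A) = -6 + A (I(A) = A - 6 = -6 + A)
F(69, I(-1)) - 1*(-45102) = 16 - 1*(-45102) = 16 + 45102 = 45118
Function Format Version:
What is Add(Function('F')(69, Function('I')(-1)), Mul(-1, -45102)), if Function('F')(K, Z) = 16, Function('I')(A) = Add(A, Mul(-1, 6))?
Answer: 45118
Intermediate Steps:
Function('I')(A) = Add(-6, A) (Function('I')(A) = Add(A, -6) = Add(-6, A))
Add(Function('F')(69, Function('I')(-1)), Mul(-1, -45102)) = Add(16, Mul(-1, -45102)) = Add(16, 45102) = 45118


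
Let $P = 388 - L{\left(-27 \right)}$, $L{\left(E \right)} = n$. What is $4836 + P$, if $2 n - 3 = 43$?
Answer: $5201$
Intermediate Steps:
$n = 23$ ($n = \frac{3}{2} + \frac{1}{2} \cdot 43 = \frac{3}{2} + \frac{43}{2} = 23$)
$L{\left(E \right)} = 23$
$P = 365$ ($P = 388 - 23 = 365$)
$4836 + P = 4836 + 365 = 5201$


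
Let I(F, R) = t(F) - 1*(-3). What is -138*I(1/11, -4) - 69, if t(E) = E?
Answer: -5451/11 ≈ -495.55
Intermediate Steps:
I(F, R) = 3 + F (I(F, R) = F - 1*(-3) = F + 3 = 3 + F)
-138*I(1/11, -4) - 69 = -138*(3 + 1/11) - 69 = -138*34/11 - 69 = -4692/11 - 69 = -5451/11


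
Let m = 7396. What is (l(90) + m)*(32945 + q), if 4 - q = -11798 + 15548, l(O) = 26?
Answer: 216714978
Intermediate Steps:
q = -3746 (q = 4 - (-11798 + 15548) = 4 - 1*3750 = 4 - 3750 = -3746)
(l(90) + m)*(32945 + q) = (26 + 7396)*(32945 - 3746) = 7422*29199 = 216714978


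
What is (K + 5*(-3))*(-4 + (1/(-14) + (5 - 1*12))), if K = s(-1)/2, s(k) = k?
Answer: 4805/28 ≈ 171.61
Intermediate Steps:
K = -½ (K = -1/2 = -1*½ = -½ ≈ -0.50000)
(K + 5*(-3))*(-4 + (1/(-14) + (5 - 1*12))) = (-½ + 5*(-3))*(-4 + (1/(-14) + (5 - 1*12))) = (-½ - 15)*(-4 + (-1/14 + (5 - 12))) = -31*(-4 + (-1/14 - 7))/2 = -31*(-4 - 99/14)/2 = -31/2*(-155/14) = 4805/28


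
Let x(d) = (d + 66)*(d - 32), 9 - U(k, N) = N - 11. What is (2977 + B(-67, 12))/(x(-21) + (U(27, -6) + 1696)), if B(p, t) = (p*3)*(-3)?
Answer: -3580/663 ≈ -5.3997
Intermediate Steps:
U(k, N) = 20 - N (U(k, N) = 9 - (N - 11) = 9 - (-11 + N) = 9 + (11 - N) = 20 - N)
B(p, t) = -9*p (B(p, t) = (3*p)*(-3) = -9*p)
x(d) = (-32 + d)*(66 + d) (x(d) = (66 + d)*(-32 + d) = (-32 + d)*(66 + d))
(2977 + B(-67, 12))/(x(-21) + (U(27, -6) + 1696)) = (2977 - 9*(-67))/((-2112 + (-21)² + 34*(-21)) + ((20 - 1*(-6)) + 1696)) = (2977 + 603)/((-2112 + 441 - 714) + ((20 + 6) + 1696)) = 3580/(-2385 + (26 + 1696)) = 3580/(-2385 + 1722) = 3580/(-663) = 3580*(-1/663) = -3580/663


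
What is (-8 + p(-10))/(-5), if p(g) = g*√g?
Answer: 8/5 + 2*I*√10 ≈ 1.6 + 6.3246*I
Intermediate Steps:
p(g) = g^(3/2)
(-8 + p(-10))/(-5) = (-8 + (-10)^(3/2))/(-5) = (-8 - 10*I*√10)*(-⅕) = 8/5 + 2*I*√10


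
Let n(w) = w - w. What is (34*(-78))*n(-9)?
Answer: 0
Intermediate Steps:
n(w) = 0
(34*(-78))*n(-9) = (34*(-78))*0 = -2652*0 = 0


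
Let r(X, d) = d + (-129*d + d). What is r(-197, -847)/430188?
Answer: 9779/39108 ≈ 0.25005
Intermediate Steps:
r(X, d) = -127*d (r(X, d) = d - 128*d = -127*d)
r(-197, -847)/430188 = -127*(-847)/430188 = 107569*(1/430188) = 9779/39108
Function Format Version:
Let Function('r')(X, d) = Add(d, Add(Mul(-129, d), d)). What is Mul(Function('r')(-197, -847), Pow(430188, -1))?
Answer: Rational(9779, 39108) ≈ 0.25005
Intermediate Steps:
Function('r')(X, d) = Mul(-127, d) (Function('r')(X, d) = Add(d, Mul(-128, d)) = Mul(-127, d))
Mul(Function('r')(-197, -847), Pow(430188, -1)) = Mul(Mul(-127, -847), Pow(430188, -1)) = Mul(107569, Rational(1, 430188)) = Rational(9779, 39108)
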